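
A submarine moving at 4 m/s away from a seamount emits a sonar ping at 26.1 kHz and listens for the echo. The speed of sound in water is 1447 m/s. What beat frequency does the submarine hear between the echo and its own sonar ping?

144 Hz

The seamount receives the sound from a moving source: f₁ = f₀ · v/(v + v_e) = 26.1 × 1447/1451 ≈ 26.0280 kHz.
On the return leg the submarine is a moving observer: f₂ = f₁ · (v − v_e)/v = 26.0280 × 1443/1447 ≈ 25.9561 kHz.
Beat against the emitted tone (with f₀ = 26100 Hz): |f₂ − f₀| = 2v_e·f₀/(v + v_e) = 2 × 4 × 26100/1451 ≈ 144 Hz.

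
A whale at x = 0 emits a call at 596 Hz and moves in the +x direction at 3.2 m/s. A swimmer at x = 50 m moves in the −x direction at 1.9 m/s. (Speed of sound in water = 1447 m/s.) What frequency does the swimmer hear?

The observer lies on the +x side, so the source is heading toward the observer and the observer is heading toward the source.
General Doppler shift: f' = f · (v + v_o)/(v − v_s).
f' = 596 × (1447 + 1.9)/(1447 − 3.2) = 596 × 1448.9/1443.8 ≈ 598 Hz.

598 Hz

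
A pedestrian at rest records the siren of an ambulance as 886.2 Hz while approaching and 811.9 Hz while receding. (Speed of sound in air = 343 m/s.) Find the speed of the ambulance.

f₁/f₂ = (v + v_s)/(v − v_s), so v_s = v · (f₁ − f₂)/(f₁ + f₂).
v_s = 343 × (886.2 − 811.9)/(886.2 + 811.9) = 343 × 74.3/1698.1 ≈ 15.0 m/s.

15.0 m/s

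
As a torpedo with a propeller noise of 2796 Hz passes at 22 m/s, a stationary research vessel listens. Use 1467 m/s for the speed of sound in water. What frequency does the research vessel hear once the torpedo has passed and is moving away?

2755 Hz

Receding: f₂ = f · v/(v + v_s) = 2796 × 1467/1489 ≈ 2755 Hz.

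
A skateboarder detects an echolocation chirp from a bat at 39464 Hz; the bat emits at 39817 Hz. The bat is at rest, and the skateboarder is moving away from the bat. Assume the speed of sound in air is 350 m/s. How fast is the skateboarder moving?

f' = f · (v − v_o)/v ⇒ v_o = v · |f'/f − 1|.
v_o = 350 × |39464/39817 − 1| = 350 × 0.008866 ≈ 3.1 m/s.

3.1 m/s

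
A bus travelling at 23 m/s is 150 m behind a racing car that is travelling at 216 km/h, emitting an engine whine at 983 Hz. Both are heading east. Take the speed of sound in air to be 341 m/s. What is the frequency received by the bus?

216 km/h = 60 m/s.
The bus is behind, so the racing car is moving away from it while the bus is moving toward the racing car.
Both move, so f' = f · (v + v_o)/(v + v_s).
f' = 983 × (341 + 23)/(341 + 60) = 983 × 364/401 ≈ 892 Hz.

892 Hz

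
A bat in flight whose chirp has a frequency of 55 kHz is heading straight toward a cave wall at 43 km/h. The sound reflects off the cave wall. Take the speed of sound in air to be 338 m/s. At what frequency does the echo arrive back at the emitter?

43 km/h = 11.94 m/s.
The cave wall receives the sound from a moving source: f₁ = f₀ · v/(v − v_e) = 55 × 338/326.06 ≈ 57.0 kHz.
On the return leg the bat in flight is a moving observer: f₂ = f₁ · (v + v_e)/v = 57.0 × 349.94/338 ≈ 59.0 kHz.

59.0 kHz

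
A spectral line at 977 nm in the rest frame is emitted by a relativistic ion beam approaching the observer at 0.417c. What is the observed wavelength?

626.7 nm

Relativistic Doppler for wavelength: λ' = λ₀ · √((1 − β)/(1 + β)).
λ' = 977 × √(0.5830/1.4170) = 977 × 0.64143 ≈ 626.7 nm.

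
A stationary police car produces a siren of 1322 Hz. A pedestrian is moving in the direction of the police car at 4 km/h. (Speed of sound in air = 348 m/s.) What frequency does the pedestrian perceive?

1326 Hz

4 km/h = 1.111 m/s.
Only the observer moves, toward the source, so f' = f · (v + v_o)/v.
f' = 1322 × (348 + 1.111)/348 = 1322 × 349.11/348 ≈ 1326 Hz.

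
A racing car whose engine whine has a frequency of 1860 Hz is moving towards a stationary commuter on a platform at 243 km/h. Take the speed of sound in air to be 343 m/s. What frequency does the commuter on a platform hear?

243 km/h = 67.5 m/s.
With the source moving toward a stationary observer, f' = f · v/(v − v_s).
f' = 1860 × 343/(343 − 67.5) = 1860 × 343/275.5 ≈ 2316 Hz.

2316 Hz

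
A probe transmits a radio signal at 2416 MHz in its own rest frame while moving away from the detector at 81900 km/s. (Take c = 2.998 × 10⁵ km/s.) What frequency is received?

β = v/c = 81900/299800 = 0.2732.
Relativistic Doppler for frequency: f' = f₀ · √((1 − β)/(1 + β)).
f' = 2416 × √(0.7268/1.2732) = 2416 × 0.75556 ≈ 1825.4 MHz.

1825.4 MHz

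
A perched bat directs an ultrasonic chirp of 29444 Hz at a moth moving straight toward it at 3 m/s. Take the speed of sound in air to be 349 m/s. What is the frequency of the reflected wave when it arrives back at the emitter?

29955 Hz

At the moth (a moving observer), f₁ = f₀ · (v + u)/v = 29444 × 352/349 ≈ 29697 Hz.
On reflection it acts as a source moving toward the stationary detector: f₂ = f₁ · v/(v − u) = 29697 × 349/346 ≈ 29955 Hz.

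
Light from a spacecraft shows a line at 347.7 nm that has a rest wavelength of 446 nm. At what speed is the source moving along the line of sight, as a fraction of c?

λ'/λ₀ = 0.7796 < 1 (blueshift), so the source is approaching.
λ'/λ₀ = √((1 − β)/(1 + β)) for an approaching source ⇒ β = (1 − r²)/(1 + r²) with r = λ'/λ₀.
β = (1 − 0.6078)/(1 + 0.6078) ≈ 0.244.

0.244c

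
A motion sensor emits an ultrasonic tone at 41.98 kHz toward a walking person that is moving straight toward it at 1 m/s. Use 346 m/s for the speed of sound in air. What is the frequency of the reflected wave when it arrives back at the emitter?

The walking person first receives the wave as a moving observer: f₁ = f₀ · (v + u)/v = 41.98 × (346 + 1)/346 ≈ 42.1 kHz.
On reflection it acts as a source moving toward the stationary detector: f₂ = f₁ · v/(v − u) = 42.1 × 346/345 ≈ 42.2 kHz.

42.2 kHz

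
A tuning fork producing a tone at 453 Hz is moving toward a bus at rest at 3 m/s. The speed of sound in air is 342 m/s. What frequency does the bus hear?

457 Hz

Only the source moves, toward the listener, so f' = f · v/(v − v_s).
f' = 453 × 342/(342 − 3) = 453 × 342/339 ≈ 457 Hz.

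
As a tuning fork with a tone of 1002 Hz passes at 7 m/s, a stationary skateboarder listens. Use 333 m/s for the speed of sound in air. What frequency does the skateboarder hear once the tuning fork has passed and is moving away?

Receding: f₂ = f · v/(v + v_s) = 1002 × 333/340 ≈ 981 Hz.

981 Hz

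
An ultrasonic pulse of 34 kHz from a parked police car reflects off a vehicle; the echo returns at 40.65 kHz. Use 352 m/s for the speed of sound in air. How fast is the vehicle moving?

31 m/s

Double Doppler shift off a moving reflector: f₂ = f₀ · (v + u)/(v − u) (u > 0 toward emitter).
Rearranging, u = v · (f₂ − f₀)/(f₂ + f₀) = 352 × 6.65/74.65 ≈ 31 m/s.
So the vehicle is moving at 31 m/s toward the emitter.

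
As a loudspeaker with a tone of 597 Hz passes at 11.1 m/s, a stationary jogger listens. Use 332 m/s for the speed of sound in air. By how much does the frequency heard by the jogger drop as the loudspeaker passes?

40.0 Hz

Approaching: f₁ = f · v/(v − v_s) = 597 × 332/320.9 ≈ 617.7 Hz.
Receding: f₂ = f · v/(v + v_s) = 597 × 332/343.1 ≈ 577.7 Hz.
Drop: f₁ − f₂ = 2f·v·v_s/(v² − v_s²) = 2 × 597 × 332 × 11.1/(332² − 11.1²) ≈ 40.0 Hz.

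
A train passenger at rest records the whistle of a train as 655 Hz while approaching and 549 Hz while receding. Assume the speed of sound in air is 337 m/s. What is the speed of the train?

30 m/s

f₁/f₂ = (v + v_s)/(v − v_s), so v_s = v · (f₁ − f₂)/(f₁ + f₂).
v_s = 337 × (655 − 549)/(655 + 549) = 337 × 106/1204 ≈ 30 m/s.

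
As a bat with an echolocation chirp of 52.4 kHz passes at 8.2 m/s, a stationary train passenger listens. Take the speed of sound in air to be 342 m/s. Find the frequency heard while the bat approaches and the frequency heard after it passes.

53.7 kHz approaching; 51.2 kHz receding

Approaching: f₁ = f · v/(v − v_s) = 52.4 × 342/333.8 ≈ 53.7 kHz.
Receding: f₂ = f · v/(v + v_s) = 52.4 × 342/350.2 ≈ 51.2 kHz.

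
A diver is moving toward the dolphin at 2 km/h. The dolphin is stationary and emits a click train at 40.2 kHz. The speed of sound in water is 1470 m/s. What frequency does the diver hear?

2 km/h = 0.5556 m/s.
Only the observer moves, toward the source, so f' = f · (v + v_o)/v.
f' = 40.2 × (1470 + 0.5556)/1470 = 40.2 × 1470.6/1470 ≈ 40.2 kHz.

40.2 kHz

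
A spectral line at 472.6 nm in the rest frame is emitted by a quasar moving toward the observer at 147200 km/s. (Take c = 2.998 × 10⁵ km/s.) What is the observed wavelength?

276.1 nm

β = v/c = 147200/299800 = 0.4910.
Relativistic Doppler for wavelength: λ' = λ₀ · √((1 − β)/(1 + β)).
λ' = 472.6 × √(0.5090/1.4910) = 472.6 × 0.58428 ≈ 276.1 nm.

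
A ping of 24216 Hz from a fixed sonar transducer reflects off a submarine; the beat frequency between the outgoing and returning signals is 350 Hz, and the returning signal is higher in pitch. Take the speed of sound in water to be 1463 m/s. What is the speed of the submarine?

Double Doppler shift off a moving reflector: f₂ = f₀ · (v + u)/(v − u) (u > 0 toward emitter).
Returning signal is higher, so f₂ = f₀ + Δf = 24216 + 350 = 24566 Hz.
Rearranging, u = v · (f₂ − f₀)/(f₂ + f₀) = 1463 × 350/48782 ≈ 10.5 m/s.
So the submarine is moving at 10.5 m/s toward the emitter.

10.5 m/s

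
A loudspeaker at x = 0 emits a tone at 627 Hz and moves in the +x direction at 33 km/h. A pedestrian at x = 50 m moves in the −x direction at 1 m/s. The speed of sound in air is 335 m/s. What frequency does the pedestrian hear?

33 km/h = 9.167 m/s.
The observer lies on the +x side, so the source is heading toward the observer and the observer is heading toward the source.
General Doppler shift: f' = f · (v + v_o)/(v − v_s).
f' = 627 × (335 + 1)/(335 − 9.167) = 627 × 336/325.83 ≈ 647 Hz.

647 Hz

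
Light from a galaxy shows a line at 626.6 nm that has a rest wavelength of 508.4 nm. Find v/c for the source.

λ'/λ₀ = 1.2325 > 1 (redshift), so the source is receding.
λ'/λ₀ = √((1 + β)/(1 − β)) for a receding source ⇒ β = (r² − 1)/(r² + 1) with r = λ'/λ₀.
β = (1.5190 − 1)/(1.5190 + 1) ≈ 0.206.

0.206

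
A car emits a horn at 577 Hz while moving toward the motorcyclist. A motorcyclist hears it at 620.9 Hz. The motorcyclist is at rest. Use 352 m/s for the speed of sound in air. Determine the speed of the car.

24.9 m/s

f' = f · v/(v − v_s) ⇒ v_s = v · |1 − f/f'|.
v_s = 352 × |1 − 577/620.9| = 352 × 0.0707 ≈ 24.9 m/s.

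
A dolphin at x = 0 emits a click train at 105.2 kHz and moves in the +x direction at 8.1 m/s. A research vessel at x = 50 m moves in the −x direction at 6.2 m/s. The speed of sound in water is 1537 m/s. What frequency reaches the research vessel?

The observer lies on the +x side, so the source is heading toward the observer and the observer is heading toward the source.
General Doppler shift: f' = f · (v + v_o)/(v − v_s).
f' = 105.2 × (1537 + 6.2)/(1537 − 8.1) = 105.2 × 1543.2/1528.9 ≈ 106.2 kHz.

106.2 kHz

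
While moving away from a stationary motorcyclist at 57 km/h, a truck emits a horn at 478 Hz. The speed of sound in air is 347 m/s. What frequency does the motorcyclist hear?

57 km/h = 15.83 m/s.
Moving source, stationary observer: f' = f · v/(v + v_s) since the source is receding.
f' = 478 × 347/(347 + 15.83) = 478 × 347/362.8 ≈ 457 Hz.

457 Hz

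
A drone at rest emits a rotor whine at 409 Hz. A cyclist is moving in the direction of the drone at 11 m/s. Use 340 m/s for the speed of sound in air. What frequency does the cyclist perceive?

Moving observer, stationary source: f' = f · (v + v_o)/v.
f' = 409 × (340 + 11)/340 = 409 × 351/340 ≈ 422 Hz.

422 Hz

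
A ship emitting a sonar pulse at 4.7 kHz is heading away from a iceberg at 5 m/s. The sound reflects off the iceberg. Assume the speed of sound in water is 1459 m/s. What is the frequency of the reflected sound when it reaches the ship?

The iceberg receives the sound from a moving source: f₁ = f₀ · v/(v + v_e) = 4.7 × 1459/1464 ≈ 4.68 kHz.
On the return leg the ship is a moving observer: f₂ = f₁ · (v − v_e)/v = 4.68 × 1454/1459 ≈ 4.67 kHz.
Equivalently f₂ = f₀ · (v − v_e)/(v + v_e).

4.67 kHz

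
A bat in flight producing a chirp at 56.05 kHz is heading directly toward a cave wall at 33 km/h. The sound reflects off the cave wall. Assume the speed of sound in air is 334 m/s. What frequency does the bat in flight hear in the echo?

59.2 kHz

33 km/h = 9.167 m/s.
The cave wall receives the sound from a moving source: f₁ = f₀ · v/(v − v_e) = 56.05 × 334/324.83 ≈ 57.6 kHz.
On the return leg the bat in flight is a moving observer: f₂ = f₁ · (v + v_e)/v = 57.6 × 343.17/334 ≈ 59.2 kHz.
Equivalently f₂ = f₀ · (v + v_e)/(v − v_e).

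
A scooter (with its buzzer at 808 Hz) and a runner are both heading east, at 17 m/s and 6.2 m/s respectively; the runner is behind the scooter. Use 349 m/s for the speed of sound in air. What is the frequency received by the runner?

The runner is behind, so the scooter is moving away from it while the runner is moving toward the scooter.
General Doppler shift: f' = f · (v + v_o)/(v + v_s).
f' = 808 × (349 + 6.2)/(349 + 17) = 808 × 355.2/366 ≈ 784 Hz.

784 Hz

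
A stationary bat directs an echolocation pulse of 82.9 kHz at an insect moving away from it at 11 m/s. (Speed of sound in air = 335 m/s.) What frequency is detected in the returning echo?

77.6 kHz

At the insect (a moving observer), f₁ = f₀ · (v − u)/v = 82.9 × 324/335 ≈ 80.2 kHz.
On reflection it acts as a source moving away from the stationary detector: f₂ = f₁ · v/(v + u) = 80.2 × 335/346 ≈ 77.6 kHz.
Equivalently f₂ = f₀ · (v − u)/(v + u).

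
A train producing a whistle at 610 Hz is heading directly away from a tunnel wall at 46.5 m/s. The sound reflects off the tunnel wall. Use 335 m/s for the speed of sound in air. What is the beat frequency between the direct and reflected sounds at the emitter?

The tunnel wall receives the sound from a moving source: f₁ = f₀ · v/(v + v_e) = 610 × 335/381.5 ≈ 535.6 Hz.
On the return leg the train is a moving observer: f₂ = f₁ · (v − v_e)/v = 535.6 × 288.5/335 ≈ 461.3 Hz.
Beat against the emitted tone: |f₂ − f₀| = 2v_e·f₀/(v + v_e) = 2 × 46.5 × 610/381.5 ≈ 149 Hz.

149 Hz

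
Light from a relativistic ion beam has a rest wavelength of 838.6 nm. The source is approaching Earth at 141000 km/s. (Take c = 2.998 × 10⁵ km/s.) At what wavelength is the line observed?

β = v/c = 141000/299800 = 0.4703.
Relativistic Doppler for wavelength: λ' = λ₀ · √((1 − β)/(1 + β)).
λ' = 838.6 × √(0.5297/1.4703) = 838.6 × 0.60021 ≈ 503.3 nm.

503.3 nm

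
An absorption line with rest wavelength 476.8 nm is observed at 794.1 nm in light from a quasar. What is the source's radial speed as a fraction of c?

0.470

λ'/λ₀ = 1.6655 > 1 (redshift), so the source is receding.
λ'/λ₀ = √((1 + β)/(1 − β)) for a receding source ⇒ β = (r² − 1)/(r² + 1) with r = λ'/λ₀.
β = (2.7738 − 1)/(2.7738 + 1) ≈ 0.470.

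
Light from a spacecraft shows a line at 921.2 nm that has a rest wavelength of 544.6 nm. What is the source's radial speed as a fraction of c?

λ'/λ₀ = 1.6915 > 1 (redshift), so the source is receding.
λ'/λ₀ = √((1 + β)/(1 − β)) for a receding source ⇒ β = (r² − 1)/(r² + 1) with r = λ'/λ₀.
β = (2.8612 − 1)/(2.8612 + 1) ≈ 0.482.

0.482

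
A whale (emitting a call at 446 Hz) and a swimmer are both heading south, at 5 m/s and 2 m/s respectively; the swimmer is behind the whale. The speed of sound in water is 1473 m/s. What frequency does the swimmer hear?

445 Hz

The swimmer is behind, so the whale is moving away from it while the swimmer is moving toward the whale.
Both move, so f' = f · (v + v_o)/(v + v_s).
f' = 446 × (1473 + 2)/(1473 + 5) = 446 × 1475/1478 ≈ 445 Hz.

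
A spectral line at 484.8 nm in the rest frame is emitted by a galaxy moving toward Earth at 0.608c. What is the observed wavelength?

239.4 nm

Relativistic Doppler for wavelength: λ' = λ₀ · √((1 − β)/(1 + β)).
λ' = 484.8 × √(0.3920/1.6080) = 484.8 × 0.49374 ≈ 239.4 nm.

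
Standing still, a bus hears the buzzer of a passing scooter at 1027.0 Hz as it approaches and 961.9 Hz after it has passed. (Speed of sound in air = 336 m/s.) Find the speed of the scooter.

f₁/f₂ = (v + v_s)/(v − v_s), so v_s = v · (f₁ − f₂)/(f₁ + f₂).
v_s = 336 × (1027.0 − 961.9)/(1027.0 + 961.9) = 336 × 65.1/1988.9 ≈ 11.0 m/s.

11.0 m/s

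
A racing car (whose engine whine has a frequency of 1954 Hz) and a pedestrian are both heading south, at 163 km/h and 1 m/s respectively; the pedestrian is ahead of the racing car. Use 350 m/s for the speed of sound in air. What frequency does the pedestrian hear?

163 km/h = 45.28 m/s.
The pedestrian is ahead, so the racing car is moving toward it while the pedestrian is moving away from the racing car.
General Doppler shift: f' = f · (v − v_o)/(v − v_s).
f' = 1954 × (350 − 1)/(350 − 45.28) = 1954 × 349/304.72 ≈ 2238 Hz.

2238 Hz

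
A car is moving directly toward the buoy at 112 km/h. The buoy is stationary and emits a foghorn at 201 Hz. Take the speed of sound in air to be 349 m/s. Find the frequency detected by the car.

112 km/h = 31.11 m/s.
Moving observer, stationary source: f' = f · (v + v_o)/v.
f' = 201 × (349 + 31.11)/349 = 201 × 380.11/349 ≈ 219 Hz.

219 Hz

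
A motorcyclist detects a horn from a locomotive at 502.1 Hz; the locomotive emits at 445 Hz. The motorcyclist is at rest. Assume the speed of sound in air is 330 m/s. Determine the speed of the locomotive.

f' > f, so the locomotive is approaching.
f' = f · v/(v − v_s) ⇒ v_s = v · |1 − f/f'|.
v_s = 330 × |1 − 445/502.1| = 330 × 0.1137 ≈ 38 m/s.

38 m/s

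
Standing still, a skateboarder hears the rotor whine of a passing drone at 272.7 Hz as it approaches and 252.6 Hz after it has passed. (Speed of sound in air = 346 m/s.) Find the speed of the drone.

13.2 m/s

f₁/f₂ = (v + v_s)/(v − v_s), so v_s = v · (f₁ − f₂)/(f₁ + f₂).
v_s = 346 × (272.7 − 252.6)/(272.7 + 252.6) = 346 × 20.1/525.3 ≈ 13.2 m/s.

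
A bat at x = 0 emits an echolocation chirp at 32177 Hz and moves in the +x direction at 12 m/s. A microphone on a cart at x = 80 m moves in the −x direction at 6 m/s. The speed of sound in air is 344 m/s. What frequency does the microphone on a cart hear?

33922 Hz

The observer lies on the +x side, so the source is heading toward the observer and the observer is heading toward the source.
Both move, so f' = f · (v + v_o)/(v − v_s).
f' = 32177 × (344 + 6)/(344 − 12) = 32177 × 350/332 ≈ 33922 Hz.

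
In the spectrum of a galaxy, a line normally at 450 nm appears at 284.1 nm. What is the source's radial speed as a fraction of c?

λ'/λ₀ = 0.6313 < 1 (blueshift), so the source is approaching.
λ'/λ₀ = √((1 − β)/(1 + β)) for an approaching source ⇒ β = (1 − r²)/(1 + r²) with r = λ'/λ₀.
β = (1 − 0.3986)/(1 + 0.3986) ≈ 0.430.

0.430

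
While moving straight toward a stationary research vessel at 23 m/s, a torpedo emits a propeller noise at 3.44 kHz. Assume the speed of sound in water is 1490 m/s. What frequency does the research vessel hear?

3.49 kHz

Moving source, stationary observer: f' = f · v/(v − v_s) since the source is approaching.
f' = 3.44 × 1490/(1490 − 23) = 3.44 × 1490/1467 ≈ 3.49 kHz.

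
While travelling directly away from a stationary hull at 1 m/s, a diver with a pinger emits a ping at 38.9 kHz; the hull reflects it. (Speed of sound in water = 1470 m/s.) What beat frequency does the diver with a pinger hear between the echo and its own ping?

The hull receives the sound from a moving source: f₁ = f₀ · v/(v + v_e) = 38.9 × 1470/1471 ≈ 38.8736 kHz.
On the return leg the diver with a pinger is a moving observer: f₂ = f₁ · (v − v_e)/v = 38.8736 × 1469/1470 ≈ 38.8471 kHz.
Beat against the emitted tone (with f₀ = 38900 Hz): |f₂ − f₀| = 2v_e·f₀/(v + v_e) = 2 × 1 × 38900/1471 ≈ 52.9 Hz.

52.9 Hz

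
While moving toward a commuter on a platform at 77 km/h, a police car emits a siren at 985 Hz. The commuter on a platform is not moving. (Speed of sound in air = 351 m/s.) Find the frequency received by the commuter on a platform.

1049 Hz

77 km/h = 21.39 m/s.
With the source moving toward a stationary observer, f' = f · v/(v − v_s).
f' = 985 × 351/(351 − 21.39) = 985 × 351/329.6 ≈ 1049 Hz.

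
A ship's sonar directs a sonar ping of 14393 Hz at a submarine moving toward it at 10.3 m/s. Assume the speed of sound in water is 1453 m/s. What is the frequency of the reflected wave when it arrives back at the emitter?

14599 Hz

At the submarine (a moving observer), f₁ = f₀ · (v + u)/v = 14393 × 1463.3/1453 ≈ 14495 Hz.
On reflection it acts as a source moving toward the stationary detector: f₂ = f₁ · v/(v − u) = 14495 × 1453/1442.7 ≈ 14599 Hz.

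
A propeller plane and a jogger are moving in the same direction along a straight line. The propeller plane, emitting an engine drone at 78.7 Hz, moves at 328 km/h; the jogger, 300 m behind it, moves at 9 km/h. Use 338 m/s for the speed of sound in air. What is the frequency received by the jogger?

328 km/h = 91.11 m/s; 9 km/h = 2.5 m/s.
The jogger is behind, so the propeller plane is moving away from it while the jogger is moving toward the propeller plane.
Both move, so f' = f · (v + v_o)/(v + v_s).
f' = 78.7 × (338 + 2.5)/(338 + 91.11) = 78.7 × 340.5/429.11 ≈ 62 Hz.

62 Hz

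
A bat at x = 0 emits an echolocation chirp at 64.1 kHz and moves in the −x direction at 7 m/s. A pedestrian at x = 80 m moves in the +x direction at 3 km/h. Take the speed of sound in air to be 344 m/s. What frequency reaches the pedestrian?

62.7 kHz

3 km/h = 0.8333 m/s.
The observer lies on the +x side, so the source is heading away from the observer and the observer is heading away from the source.
General Doppler shift: f' = f · (v − v_o)/(v + v_s).
f' = 64.1 × (344 − 0.8333)/(344 + 7) = 64.1 × 343.17/351 ≈ 62.7 kHz.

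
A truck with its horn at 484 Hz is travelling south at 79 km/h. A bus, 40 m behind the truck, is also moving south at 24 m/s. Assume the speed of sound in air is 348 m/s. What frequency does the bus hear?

487 Hz

79 km/h = 21.94 m/s.
The bus is behind, so the truck is moving away from it while the bus is moving toward the truck.
General Doppler shift: f' = f · (v + v_o)/(v + v_s).
f' = 484 × (348 + 24)/(348 + 21.94) = 484 × 372/369.94 ≈ 487 Hz.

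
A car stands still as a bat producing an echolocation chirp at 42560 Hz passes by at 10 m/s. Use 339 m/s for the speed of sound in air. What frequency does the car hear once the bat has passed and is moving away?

41341 Hz

Receding: f₂ = f · v/(v + v_s) = 42560 × 339/349 ≈ 41341 Hz.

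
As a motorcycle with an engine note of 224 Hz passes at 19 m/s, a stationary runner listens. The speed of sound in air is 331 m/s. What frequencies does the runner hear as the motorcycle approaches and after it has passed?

Approaching: f₁ = f · v/(v − v_s) = 224 × 331/312 ≈ 238 Hz.
Receding: f₂ = f · v/(v + v_s) = 224 × 331/350 ≈ 212 Hz.

238 Hz approaching; 212 Hz receding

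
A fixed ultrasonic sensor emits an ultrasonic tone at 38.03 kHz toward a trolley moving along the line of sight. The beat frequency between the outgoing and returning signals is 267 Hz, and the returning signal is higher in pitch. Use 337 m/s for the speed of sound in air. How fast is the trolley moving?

1.18 m/s

Double Doppler shift off a moving reflector: f₂ = f₀ · (v + u)/(v − u) (u > 0 toward emitter).
Returning signal is higher, so f₂ = f₀ + Δf = 38030 + 267 = 38297 Hz.
Rearranging, u = v · (f₂ − f₀)/(f₂ + f₀) = 337 × 267/76327 ≈ 1.18 m/s.
So the trolley is moving at 1.18 m/s toward the emitter.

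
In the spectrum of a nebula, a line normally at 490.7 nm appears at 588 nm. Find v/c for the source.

λ'/λ₀ = 1.1983 > 1 (redshift), so the source is receding.
λ'/λ₀ = √((1 + β)/(1 − β)) for a receding source ⇒ β = (r² − 1)/(r² + 1) with r = λ'/λ₀.
β = (1.4359 − 1)/(1.4359 + 1) ≈ 0.179.

0.179c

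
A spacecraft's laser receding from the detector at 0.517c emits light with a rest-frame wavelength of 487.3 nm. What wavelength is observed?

Relativistic Doppler for wavelength: λ' = λ₀ · √((1 + β)/(1 − β)).
λ' = 487.3 × √(1.5170/0.4830) = 487.3 × 1.77223 ≈ 863.6 nm.

863.6 nm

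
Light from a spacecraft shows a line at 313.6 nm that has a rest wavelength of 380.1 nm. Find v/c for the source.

0.190

λ'/λ₀ = 0.8250 < 1 (blueshift), so the source is approaching.
λ'/λ₀ = √((1 − β)/(1 + β)) for an approaching source ⇒ β = (1 − r²)/(1 + r²) with r = λ'/λ₀.
β = (1 − 0.6807)/(1 + 0.6807) ≈ 0.190.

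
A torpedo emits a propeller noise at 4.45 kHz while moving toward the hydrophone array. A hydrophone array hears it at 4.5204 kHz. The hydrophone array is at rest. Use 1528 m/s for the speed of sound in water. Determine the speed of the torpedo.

f' = f · v/(v − v_s) ⇒ v_s = v · |1 − f/f'|.
v_s = 1528 × |1 − 4.45/4.5204| = 1528 × 0.01557 ≈ 23.8 m/s.

23.8 m/s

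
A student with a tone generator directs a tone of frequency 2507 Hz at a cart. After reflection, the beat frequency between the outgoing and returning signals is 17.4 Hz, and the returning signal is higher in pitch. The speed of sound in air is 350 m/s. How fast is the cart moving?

1.21 m/s

Double Doppler shift off a moving reflector: f₂ = f₀ · (v + u)/(v − u) (u > 0 toward emitter).
Returning signal is higher, so f₂ = f₀ + Δf = 2507 + 17.4 = 2524.4 Hz.
Rearranging, u = v · (f₂ − f₀)/(f₂ + f₀) = 350 × 17.4/5031.4 ≈ 1.21 m/s.
So the cart is moving at 1.21 m/s toward the emitter.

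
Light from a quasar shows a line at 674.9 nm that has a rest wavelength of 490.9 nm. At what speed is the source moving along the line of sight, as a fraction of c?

λ'/λ₀ = 1.3748 > 1 (redshift), so the source is receding.
λ'/λ₀ = √((1 + β)/(1 − β)) for a receding source ⇒ β = (r² − 1)/(r² + 1) with r = λ'/λ₀.
β = (1.8901 − 1)/(1.8901 + 1) ≈ 0.308.

0.308c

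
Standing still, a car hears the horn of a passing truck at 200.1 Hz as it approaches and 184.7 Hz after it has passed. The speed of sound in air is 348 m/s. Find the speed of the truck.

f₁/f₂ = (v + v_s)/(v − v_s), so v_s = v · (f₁ − f₂)/(f₁ + f₂).
v_s = 348 × (200.1 − 184.7)/(200.1 + 184.7) = 348 × 15.4/384.8 ≈ 13.9 m/s.

13.9 m/s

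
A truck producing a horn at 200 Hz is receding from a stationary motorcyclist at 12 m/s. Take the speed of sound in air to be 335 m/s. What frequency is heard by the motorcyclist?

193 Hz

Only the source moves, away from the listener, so f' = f · v/(v + v_s).
f' = 200 × 335/(335 + 12) = 200 × 335/347 ≈ 193 Hz.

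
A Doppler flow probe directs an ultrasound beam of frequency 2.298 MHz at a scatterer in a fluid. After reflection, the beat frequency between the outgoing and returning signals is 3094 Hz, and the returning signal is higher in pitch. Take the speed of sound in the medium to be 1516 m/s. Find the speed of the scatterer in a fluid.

1.02 m/s

Double Doppler shift off a moving reflector: f₂ = f₀ · (v + u)/(v − u) (u > 0 toward emitter).
Returning signal is higher, so f₂ = f₀ + Δf = 2298000 + 3094 = 2301094 Hz.
Rearranging, u = v · (f₂ − f₀)/(f₂ + f₀) = 1516 × 3094/4599094 ≈ 1.02 m/s.
So the scatterer in a fluid is moving at 1.02 m/s toward the emitter.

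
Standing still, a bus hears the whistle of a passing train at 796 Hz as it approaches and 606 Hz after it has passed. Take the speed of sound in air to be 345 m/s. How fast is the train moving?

f₁/f₂ = (v + v_s)/(v − v_s), so v_s = v · (f₁ − f₂)/(f₁ + f₂).
v_s = 345 × (796 − 606)/(796 + 606) = 345 × 190/1402 ≈ 47 m/s.

47 m/s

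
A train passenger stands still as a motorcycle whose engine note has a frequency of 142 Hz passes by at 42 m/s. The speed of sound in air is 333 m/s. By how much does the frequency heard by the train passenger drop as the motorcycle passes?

Approaching: f₁ = f · v/(v − v_s) = 142 × 333/291 ≈ 162.5 Hz.
Receding: f₂ = f · v/(v + v_s) = 142 × 333/375 ≈ 126.1 Hz.
Drop: f₁ − f₂ = 2f·v·v_s/(v² − v_s²) = 2 × 142 × 333 × 42/(333² − 42²) ≈ 36.4 Hz.

36.4 Hz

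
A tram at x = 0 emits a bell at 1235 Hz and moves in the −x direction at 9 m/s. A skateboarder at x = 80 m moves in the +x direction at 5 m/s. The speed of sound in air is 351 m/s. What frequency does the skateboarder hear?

1187 Hz

The observer lies on the +x side, so the source is heading away from the observer and the observer is heading away from the source.
General Doppler shift: f' = f · (v − v_o)/(v + v_s).
f' = 1235 × (351 − 5)/(351 + 9) = 1235 × 346/360 ≈ 1187 Hz.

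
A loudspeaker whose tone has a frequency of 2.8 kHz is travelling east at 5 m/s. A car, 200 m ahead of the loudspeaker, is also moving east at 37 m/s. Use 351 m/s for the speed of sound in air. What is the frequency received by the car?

2.54 kHz

The car is ahead, so the loudspeaker is moving toward it while the car is moving away from the loudspeaker.
Both move, so f' = f · (v − v_o)/(v − v_s).
f' = 2.8 × (351 − 37)/(351 − 5) = 2.8 × 314/346 ≈ 2.54 kHz.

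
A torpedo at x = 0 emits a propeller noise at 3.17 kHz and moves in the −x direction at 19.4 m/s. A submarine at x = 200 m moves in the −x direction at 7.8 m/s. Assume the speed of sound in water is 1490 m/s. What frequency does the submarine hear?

3.15 kHz

The observer lies on the +x side, so the source is heading away from the observer and the observer is heading toward the source.
With source receding and observer approaching, f' = f · (v + v_o)/(v + v_s).
f' = 3.17 × (1490 + 7.8)/(1490 + 19.4) = 3.17 × 1497.8/1509.4 ≈ 3.15 kHz.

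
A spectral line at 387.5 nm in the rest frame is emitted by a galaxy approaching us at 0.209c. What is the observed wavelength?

Relativistic Doppler for wavelength: λ' = λ₀ · √((1 − β)/(1 + β)).
λ' = 387.5 × √(0.7910/1.2090) = 387.5 × 0.80886 ≈ 313.4 nm.

313.4 nm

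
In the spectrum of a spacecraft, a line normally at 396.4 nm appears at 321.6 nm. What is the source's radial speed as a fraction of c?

0.206

λ'/λ₀ = 0.8113 < 1 (blueshift), so the source is approaching.
λ'/λ₀ = √((1 − β)/(1 + β)) for an approaching source ⇒ β = (1 − r²)/(1 + r²) with r = λ'/λ₀.
β = (1 − 0.6582)/(1 + 0.6582) ≈ 0.206.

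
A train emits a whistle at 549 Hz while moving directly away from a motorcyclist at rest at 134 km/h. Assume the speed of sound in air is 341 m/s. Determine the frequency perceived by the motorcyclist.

495 Hz

134 km/h = 37.22 m/s.
With the source moving away from a stationary observer, f' = f · v/(v + v_s).
f' = 549 × 341/(341 + 37.22) = 549 × 341/378.2 ≈ 495 Hz.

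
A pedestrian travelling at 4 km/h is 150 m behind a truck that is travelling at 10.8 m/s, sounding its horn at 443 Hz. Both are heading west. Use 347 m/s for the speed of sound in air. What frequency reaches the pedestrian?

431 Hz

4 km/h = 1.111 m/s.
The pedestrian is behind, so the truck is moving away from it while the pedestrian is moving toward the truck.
Both move, so f' = f · (v + v_o)/(v + v_s).
f' = 443 × (347 + 1.111)/(347 + 10.8) = 443 × 348.11/357.8 ≈ 431 Hz.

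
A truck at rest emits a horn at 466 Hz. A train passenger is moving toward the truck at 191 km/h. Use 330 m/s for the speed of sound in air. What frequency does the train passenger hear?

191 km/h = 53.06 m/s.
Only the observer moves, toward the source, so f' = f · (v + v_o)/v.
f' = 466 × (330 + 53.06)/330 = 466 × 383.06/330 ≈ 541 Hz.

541 Hz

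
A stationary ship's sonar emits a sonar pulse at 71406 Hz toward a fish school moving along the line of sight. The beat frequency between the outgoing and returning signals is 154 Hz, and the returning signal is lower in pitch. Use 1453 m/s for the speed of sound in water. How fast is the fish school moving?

1.57 m/s

Double Doppler shift off a moving reflector: f₂ = f₀ · (v + u)/(v − u) (u > 0 toward emitter).
Returning signal is lower, so f₂ = f₀ − Δf = 71406 − 154 = 71252 Hz.
Rearranging, u = v · (f₂ − f₀)/(f₂ + f₀) = 1453 × -154/142658 ≈ -1.57 m/s.
So the fish school is moving at 1.57 m/s away from the emitter.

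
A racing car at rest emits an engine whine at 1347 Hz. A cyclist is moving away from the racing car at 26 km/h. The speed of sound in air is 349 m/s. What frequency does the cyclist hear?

26 km/h = 7.222 m/s.
Moving observer, stationary source: f' = f · (v − v_o)/v.
f' = 1347 × (349 − 7.222)/349 = 1347 × 341.78/349 ≈ 1319 Hz.

1319 Hz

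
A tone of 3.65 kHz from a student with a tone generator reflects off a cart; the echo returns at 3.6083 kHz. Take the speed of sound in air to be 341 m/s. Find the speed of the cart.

1.96 m/s

Double Doppler shift off a moving reflector: f₂ = f₀ · (v + u)/(v − u) (u > 0 toward emitter).
Rearranging, u = v · (f₂ − f₀)/(f₂ + f₀) = 341 × -0.0417/7.2583 ≈ -1.96 m/s.
So the cart is moving at 1.96 m/s away from the emitter.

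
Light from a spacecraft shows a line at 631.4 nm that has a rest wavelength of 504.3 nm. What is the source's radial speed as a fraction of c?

λ'/λ₀ = 1.2520 > 1 (redshift), so the source is receding.
λ'/λ₀ = √((1 + β)/(1 − β)) for a receding source ⇒ β = (r² − 1)/(r² + 1) with r = λ'/λ₀.
β = (1.5676 − 1)/(1.5676 + 1) ≈ 0.221.

0.221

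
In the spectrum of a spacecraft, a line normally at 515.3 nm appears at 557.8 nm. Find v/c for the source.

λ'/λ₀ = 1.0825 > 1 (redshift), so the source is receding.
λ'/λ₀ = √((1 + β)/(1 − β)) for a receding source ⇒ β = (r² − 1)/(r² + 1) with r = λ'/λ₀.
β = (1.1718 − 1)/(1.1718 + 1) ≈ 0.079.

0.079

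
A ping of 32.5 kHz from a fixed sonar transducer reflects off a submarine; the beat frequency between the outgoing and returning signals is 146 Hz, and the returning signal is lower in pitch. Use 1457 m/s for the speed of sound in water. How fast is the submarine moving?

3.3 m/s

Double Doppler shift off a moving reflector: f₂ = f₀ · (v + u)/(v − u) (u > 0 toward emitter).
Returning signal is lower, so f₂ = f₀ − Δf = 32500 − 146 = 32354 Hz.
Rearranging, u = v · (f₂ − f₀)/(f₂ + f₀) = 1457 × -146/64854 ≈ -3.3 m/s.
So the submarine is moving at 3.3 m/s away from the emitter.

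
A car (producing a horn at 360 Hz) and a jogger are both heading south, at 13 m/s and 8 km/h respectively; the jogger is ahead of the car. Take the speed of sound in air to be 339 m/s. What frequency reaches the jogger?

8 km/h = 2.222 m/s.
The jogger is ahead, so the car is moving toward it while the jogger is moving away from the car.
With source approaching and observer receding, f' = f · (v − v_o)/(v − v_s).
f' = 360 × (339 − 2.222)/(339 − 13) = 360 × 336.78/326 ≈ 372 Hz.

372 Hz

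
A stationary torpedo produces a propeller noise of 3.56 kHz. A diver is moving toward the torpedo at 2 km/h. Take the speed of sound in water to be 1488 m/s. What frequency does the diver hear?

3.56 kHz

2 km/h = 0.5556 m/s.
Only the observer moves, toward the source, so f' = f · (v + v_o)/v.
f' = 3.56 × (1488 + 0.5556)/1488 = 3.56 × 1488.6/1488 ≈ 3.56 kHz.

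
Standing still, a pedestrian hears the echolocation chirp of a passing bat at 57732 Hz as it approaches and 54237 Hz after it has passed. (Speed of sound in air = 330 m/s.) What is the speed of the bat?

f₁/f₂ = (v + v_s)/(v − v_s), so v_s = v · (f₁ − f₂)/(f₁ + f₂).
v_s = 330 × (57732 − 54237)/(57732 + 54237) = 330 × 3495/111969 ≈ 10.3 m/s.

10.3 m/s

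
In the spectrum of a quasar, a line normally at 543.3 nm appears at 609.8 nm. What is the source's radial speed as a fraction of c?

λ'/λ₀ = 1.1224 > 1 (redshift), so the source is receding.
λ'/λ₀ = √((1 + β)/(1 − β)) for a receding source ⇒ β = (r² − 1)/(r² + 1) with r = λ'/λ₀.
β = (1.2598 − 1)/(1.2598 + 1) ≈ 0.115.

0.115c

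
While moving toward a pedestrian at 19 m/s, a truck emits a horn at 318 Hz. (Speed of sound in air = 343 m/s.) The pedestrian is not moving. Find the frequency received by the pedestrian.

With the source moving toward a stationary observer, f' = f · v/(v − v_s).
f' = 318 × 343/(343 − 19) = 318 × 343/324 ≈ 337 Hz.

337 Hz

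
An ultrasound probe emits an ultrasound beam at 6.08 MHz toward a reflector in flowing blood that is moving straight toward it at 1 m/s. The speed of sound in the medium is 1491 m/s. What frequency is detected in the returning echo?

At the reflector in flowing blood (a moving observer), f₁ = f₀ · (v + u)/v = 6.08 × 1492/1491 ≈ 6.084 MHz.
On reflection it acts as a source moving toward the stationary detector: f₂ = f₁ · v/(v − u) = 6.084 × 1491/1490 ≈ 6.088 MHz.

6.088 MHz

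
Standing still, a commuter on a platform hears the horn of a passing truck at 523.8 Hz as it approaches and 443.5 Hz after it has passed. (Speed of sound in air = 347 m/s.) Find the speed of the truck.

29 m/s

f₁/f₂ = (v + v_s)/(v − v_s), so v_s = v · (f₁ − f₂)/(f₁ + f₂).
v_s = 347 × (523.8 − 443.5)/(523.8 + 443.5) = 347 × 80.3/967.3 ≈ 29 m/s.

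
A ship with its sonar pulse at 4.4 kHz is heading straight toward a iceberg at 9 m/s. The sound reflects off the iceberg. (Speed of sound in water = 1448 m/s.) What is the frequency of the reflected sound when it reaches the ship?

The iceberg receives the sound from a moving source: f₁ = f₀ · v/(v − v_e) = 4.4 × 1448/1439 ≈ 4.43 kHz.
On the return leg the ship is a moving observer: f₂ = f₁ · (v + v_e)/v = 4.43 × 1457/1448 ≈ 4.46 kHz.
Equivalently f₂ = f₀ · (v + v_e)/(v − v_e).

4.46 kHz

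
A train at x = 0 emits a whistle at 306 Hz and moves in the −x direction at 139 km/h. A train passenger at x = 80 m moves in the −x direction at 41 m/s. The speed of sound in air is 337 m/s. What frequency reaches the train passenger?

308 Hz

139 km/h = 38.61 m/s.
The observer lies on the +x side, so the source is heading away from the observer and the observer is heading toward the source.
General Doppler shift: f' = f · (v + v_o)/(v + v_s).
f' = 306 × (337 + 41)/(337 + 38.61) = 306 × 378/375.61 ≈ 308 Hz.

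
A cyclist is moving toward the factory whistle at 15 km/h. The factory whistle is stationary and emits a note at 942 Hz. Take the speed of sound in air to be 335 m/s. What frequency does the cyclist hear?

954 Hz

15 km/h = 4.167 m/s.
Moving observer, stationary source: f' = f · (v + v_o)/v.
f' = 942 × (335 + 4.167)/335 = 942 × 339.17/335 ≈ 954 Hz.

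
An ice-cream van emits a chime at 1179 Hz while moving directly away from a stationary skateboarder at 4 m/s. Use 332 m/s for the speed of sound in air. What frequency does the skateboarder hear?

With the source moving away from a stationary observer, f' = f · v/(v + v_s).
f' = 1179 × 332/(332 + 4) = 1179 × 332/336 ≈ 1165 Hz.

1165 Hz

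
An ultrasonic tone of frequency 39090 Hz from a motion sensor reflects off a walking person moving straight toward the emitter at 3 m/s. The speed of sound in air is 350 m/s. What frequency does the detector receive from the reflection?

At the walking person (a moving observer), f₁ = f₀ · (v + u)/v = 39090 × 353/350 ≈ 39425 Hz.
The reflection then acts as a moving source: f₂ = f₁ · v/(v − u) ≈ 39766 Hz.
Equivalently f₂ = f₀ · (v + u)/(v − u).

39766 Hz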